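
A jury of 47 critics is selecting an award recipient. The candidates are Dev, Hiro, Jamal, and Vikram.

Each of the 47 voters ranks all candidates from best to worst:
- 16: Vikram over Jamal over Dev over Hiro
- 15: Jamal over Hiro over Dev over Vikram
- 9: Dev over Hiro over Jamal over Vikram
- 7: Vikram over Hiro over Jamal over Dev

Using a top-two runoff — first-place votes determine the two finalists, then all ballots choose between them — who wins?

Round 1 first-place votes: Dev 9, Hiro 0, Jamal 15, Vikram 23. Vikram and Jamal advance.
Runoff: Vikram is ranked above Jamal on 23 ballots, Jamal above Vikram on 24.

Jamal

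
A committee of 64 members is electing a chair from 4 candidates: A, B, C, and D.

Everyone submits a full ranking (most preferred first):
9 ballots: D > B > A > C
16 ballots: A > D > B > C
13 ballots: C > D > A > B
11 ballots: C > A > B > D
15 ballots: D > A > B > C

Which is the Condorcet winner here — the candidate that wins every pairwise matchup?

D vs A: 37–27
D vs B: 53–11
D vs C: 40–24
D beats every other candidate.

D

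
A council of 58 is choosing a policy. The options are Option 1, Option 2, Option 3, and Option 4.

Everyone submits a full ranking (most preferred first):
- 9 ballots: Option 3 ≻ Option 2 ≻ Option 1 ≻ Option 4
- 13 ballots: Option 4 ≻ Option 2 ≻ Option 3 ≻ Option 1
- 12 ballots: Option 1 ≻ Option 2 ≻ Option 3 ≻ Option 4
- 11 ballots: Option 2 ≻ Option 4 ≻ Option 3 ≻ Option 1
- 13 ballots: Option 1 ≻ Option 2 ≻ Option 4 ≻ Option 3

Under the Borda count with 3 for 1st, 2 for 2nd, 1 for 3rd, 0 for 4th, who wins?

Option 2

Option 1: 9×1 + 13×0 + 12×3 + 11×0 + 13×3 = 84
Option 2: 9×2 + 13×2 + 12×2 + 11×3 + 13×2 = 127
Option 3: 9×3 + 13×1 + 12×1 + 11×1 + 13×0 = 63
Option 4: 9×0 + 13×3 + 12×0 + 11×2 + 13×1 = 74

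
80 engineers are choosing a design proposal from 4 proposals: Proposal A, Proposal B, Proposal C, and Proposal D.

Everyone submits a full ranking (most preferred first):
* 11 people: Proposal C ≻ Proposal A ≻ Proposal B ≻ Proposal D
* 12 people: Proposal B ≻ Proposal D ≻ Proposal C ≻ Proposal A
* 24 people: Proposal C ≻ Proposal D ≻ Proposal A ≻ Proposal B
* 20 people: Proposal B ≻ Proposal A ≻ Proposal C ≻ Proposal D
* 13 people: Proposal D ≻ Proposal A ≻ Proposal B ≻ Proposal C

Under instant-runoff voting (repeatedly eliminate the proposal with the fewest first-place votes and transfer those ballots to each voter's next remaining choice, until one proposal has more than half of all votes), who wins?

Proposal B

Round 1: Proposal A 0, Proposal B 32, Proposal C 35, Proposal D 13. Proposal A eliminated.
Round 2: Proposal B 32, Proposal C 35, Proposal D 13. Proposal D eliminated.
Round 3: Proposal B 45, Proposal C 35. Proposal B has a majority (≥41).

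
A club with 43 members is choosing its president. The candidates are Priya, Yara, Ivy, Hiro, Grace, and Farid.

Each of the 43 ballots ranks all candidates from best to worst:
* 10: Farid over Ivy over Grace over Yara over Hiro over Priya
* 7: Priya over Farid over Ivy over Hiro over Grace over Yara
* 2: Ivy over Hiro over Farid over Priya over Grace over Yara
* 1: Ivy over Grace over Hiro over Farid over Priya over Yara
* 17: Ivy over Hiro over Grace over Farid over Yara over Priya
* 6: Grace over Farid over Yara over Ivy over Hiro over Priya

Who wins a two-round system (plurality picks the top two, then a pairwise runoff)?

Round 1 first-place votes: Priya 7, Yara 0, Ivy 20, Hiro 0, Grace 6, Farid 10. Ivy and Farid advance.
Runoff: Ivy is ranked above Farid on 20 ballots, Farid above Ivy on 23.

Farid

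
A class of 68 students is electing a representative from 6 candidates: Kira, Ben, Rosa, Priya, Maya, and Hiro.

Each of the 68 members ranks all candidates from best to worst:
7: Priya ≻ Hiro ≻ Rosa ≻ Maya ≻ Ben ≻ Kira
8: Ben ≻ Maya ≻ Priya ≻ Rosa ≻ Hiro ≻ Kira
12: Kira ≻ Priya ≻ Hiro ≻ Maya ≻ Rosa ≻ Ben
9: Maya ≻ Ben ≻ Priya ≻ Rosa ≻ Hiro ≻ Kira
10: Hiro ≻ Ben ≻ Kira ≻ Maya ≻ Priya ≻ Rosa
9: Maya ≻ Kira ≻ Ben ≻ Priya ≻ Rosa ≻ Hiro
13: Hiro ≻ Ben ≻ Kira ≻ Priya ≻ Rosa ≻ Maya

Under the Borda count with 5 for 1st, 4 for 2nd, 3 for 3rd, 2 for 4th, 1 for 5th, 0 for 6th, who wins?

Kira: 7×0 + 8×0 + 12×5 + 9×0 + 10×3 + 9×4 + 13×3 = 165
Ben: 7×1 + 8×5 + 12×0 + 9×4 + 10×4 + 9×3 + 13×4 = 202
Rosa: 7×3 + 8×2 + 12×1 + 9×2 + 10×0 + 9×1 + 13×1 = 89
Priya: 7×5 + 8×3 + 12×4 + 9×3 + 10×1 + 9×2 + 13×2 = 188
Maya: 7×2 + 8×4 + 12×2 + 9×5 + 10×2 + 9×5 + 13×0 = 180
Hiro: 7×4 + 8×1 + 12×3 + 9×1 + 10×5 + 9×0 + 13×5 = 196

Ben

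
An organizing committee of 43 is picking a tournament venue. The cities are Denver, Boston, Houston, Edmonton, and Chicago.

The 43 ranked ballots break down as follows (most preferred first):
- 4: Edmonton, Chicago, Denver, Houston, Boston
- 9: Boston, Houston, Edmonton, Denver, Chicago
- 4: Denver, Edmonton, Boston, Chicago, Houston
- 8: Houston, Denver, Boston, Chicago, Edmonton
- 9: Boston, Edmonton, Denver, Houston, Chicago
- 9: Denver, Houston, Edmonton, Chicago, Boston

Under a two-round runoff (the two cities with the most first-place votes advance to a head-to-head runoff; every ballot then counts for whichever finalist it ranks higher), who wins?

Denver

Round 1 first-place votes: Denver 13, Boston 18, Houston 8, Edmonton 4, Chicago 0. Boston and Denver advance.
Runoff: Boston is ranked above Denver on 18 ballots, Denver above Boston on 25.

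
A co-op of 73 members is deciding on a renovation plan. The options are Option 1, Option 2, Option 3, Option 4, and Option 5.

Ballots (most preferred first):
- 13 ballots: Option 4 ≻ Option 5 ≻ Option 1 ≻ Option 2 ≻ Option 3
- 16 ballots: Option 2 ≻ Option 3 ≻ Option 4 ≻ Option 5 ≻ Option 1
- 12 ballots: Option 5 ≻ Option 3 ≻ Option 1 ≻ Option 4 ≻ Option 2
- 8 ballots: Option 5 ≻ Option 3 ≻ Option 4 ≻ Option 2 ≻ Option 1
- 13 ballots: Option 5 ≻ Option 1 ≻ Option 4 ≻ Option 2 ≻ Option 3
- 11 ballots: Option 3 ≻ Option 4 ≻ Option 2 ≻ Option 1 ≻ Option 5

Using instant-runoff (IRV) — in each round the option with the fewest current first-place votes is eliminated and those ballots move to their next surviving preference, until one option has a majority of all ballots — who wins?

Round 1: Option 1 0, Option 2 16, Option 3 11, Option 4 13, Option 5 33. Option 1 eliminated.
Round 2: Option 2 16, Option 3 11, Option 4 13, Option 5 33. Option 3 eliminated.
Round 3: Option 2 16, Option 4 24, Option 5 33. Option 2 eliminated.
Round 4: Option 4 40, Option 5 33. Option 4 has a majority (≥37).

Option 4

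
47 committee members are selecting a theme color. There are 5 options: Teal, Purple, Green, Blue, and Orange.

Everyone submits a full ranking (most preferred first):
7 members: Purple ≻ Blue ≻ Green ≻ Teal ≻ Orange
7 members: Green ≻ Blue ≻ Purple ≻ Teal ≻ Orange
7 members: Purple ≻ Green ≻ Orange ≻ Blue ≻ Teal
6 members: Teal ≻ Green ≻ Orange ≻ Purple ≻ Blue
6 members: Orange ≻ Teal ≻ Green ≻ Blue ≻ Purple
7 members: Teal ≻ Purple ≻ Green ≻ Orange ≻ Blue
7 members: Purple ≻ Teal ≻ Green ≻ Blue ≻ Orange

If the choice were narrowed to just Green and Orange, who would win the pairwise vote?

Green is ranked above Orange on 41 ballots; Orange above Green on 6.

Green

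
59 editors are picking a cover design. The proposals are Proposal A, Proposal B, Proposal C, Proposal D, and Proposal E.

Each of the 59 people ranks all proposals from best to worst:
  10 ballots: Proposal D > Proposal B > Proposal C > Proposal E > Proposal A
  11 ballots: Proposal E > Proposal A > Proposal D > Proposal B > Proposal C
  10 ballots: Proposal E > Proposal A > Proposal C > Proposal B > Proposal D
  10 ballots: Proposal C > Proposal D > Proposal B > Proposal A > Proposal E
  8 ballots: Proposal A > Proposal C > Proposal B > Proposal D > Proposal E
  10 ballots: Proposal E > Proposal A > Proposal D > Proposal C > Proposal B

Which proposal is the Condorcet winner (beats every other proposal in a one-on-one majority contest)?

Proposal E vs Proposal A: 41–18
Proposal E vs Proposal B: 31–28
Proposal E vs Proposal C: 31–28
Proposal E vs Proposal D: 31–28
Proposal E beats every other proposal.

Proposal E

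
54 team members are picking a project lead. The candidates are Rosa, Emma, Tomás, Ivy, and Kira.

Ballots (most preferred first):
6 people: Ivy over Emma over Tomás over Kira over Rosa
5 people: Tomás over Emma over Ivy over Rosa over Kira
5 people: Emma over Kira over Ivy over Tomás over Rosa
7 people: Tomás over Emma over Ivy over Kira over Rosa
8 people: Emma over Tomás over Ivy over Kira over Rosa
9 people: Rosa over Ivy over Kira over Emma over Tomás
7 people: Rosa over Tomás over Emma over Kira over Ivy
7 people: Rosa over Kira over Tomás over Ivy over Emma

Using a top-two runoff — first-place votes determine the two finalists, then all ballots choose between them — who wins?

Round 1 first-place votes: Rosa 23, Emma 13, Tomás 12, Ivy 6, Kira 0. Rosa and Emma advance.
Runoff: Rosa is ranked above Emma on 23 ballots, Emma above Rosa on 31.

Emma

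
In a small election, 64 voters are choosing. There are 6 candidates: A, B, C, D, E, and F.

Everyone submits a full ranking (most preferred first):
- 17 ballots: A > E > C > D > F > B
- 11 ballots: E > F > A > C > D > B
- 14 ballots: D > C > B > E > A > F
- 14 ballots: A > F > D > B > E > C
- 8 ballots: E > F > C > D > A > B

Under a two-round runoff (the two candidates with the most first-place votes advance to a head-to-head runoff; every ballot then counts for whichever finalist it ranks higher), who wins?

E

Round 1 first-place votes: A 31, B 0, C 0, D 14, E 19, F 0. A and E advance.
Runoff: A is ranked above E on 31 ballots, E above A on 33.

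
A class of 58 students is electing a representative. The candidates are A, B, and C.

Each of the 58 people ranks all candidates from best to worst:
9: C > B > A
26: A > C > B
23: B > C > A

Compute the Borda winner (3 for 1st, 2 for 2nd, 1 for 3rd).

C

A: 9×1 + 26×3 + 23×1 = 110
B: 9×2 + 26×1 + 23×3 = 113
C: 9×3 + 26×2 + 23×2 = 125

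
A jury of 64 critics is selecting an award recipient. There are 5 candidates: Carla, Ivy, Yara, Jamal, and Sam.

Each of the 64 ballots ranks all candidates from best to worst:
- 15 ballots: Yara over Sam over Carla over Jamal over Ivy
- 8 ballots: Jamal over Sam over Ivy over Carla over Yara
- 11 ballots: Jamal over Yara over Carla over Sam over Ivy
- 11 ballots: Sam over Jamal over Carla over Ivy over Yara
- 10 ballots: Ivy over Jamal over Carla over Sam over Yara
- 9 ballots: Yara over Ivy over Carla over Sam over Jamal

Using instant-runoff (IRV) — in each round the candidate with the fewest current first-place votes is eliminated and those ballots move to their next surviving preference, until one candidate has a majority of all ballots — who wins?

Jamal

Round 1: Carla 0, Ivy 10, Yara 24, Jamal 19, Sam 11. Carla eliminated.
Round 2: Ivy 10, Yara 24, Jamal 19, Sam 11. Ivy eliminated.
Round 3: Yara 24, Jamal 29, Sam 11. Sam eliminated.
Round 4: Yara 24, Jamal 40. Jamal has a majority (≥33).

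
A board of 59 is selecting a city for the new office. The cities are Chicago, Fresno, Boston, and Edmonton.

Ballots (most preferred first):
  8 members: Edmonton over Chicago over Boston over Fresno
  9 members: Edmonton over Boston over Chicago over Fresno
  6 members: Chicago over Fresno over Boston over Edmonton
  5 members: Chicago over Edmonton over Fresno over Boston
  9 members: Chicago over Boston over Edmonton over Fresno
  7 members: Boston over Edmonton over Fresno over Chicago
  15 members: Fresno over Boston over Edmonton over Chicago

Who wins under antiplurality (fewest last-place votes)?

Boston

Last-place votes: Chicago 22, Fresno 26, Boston 5, Edmonton 6.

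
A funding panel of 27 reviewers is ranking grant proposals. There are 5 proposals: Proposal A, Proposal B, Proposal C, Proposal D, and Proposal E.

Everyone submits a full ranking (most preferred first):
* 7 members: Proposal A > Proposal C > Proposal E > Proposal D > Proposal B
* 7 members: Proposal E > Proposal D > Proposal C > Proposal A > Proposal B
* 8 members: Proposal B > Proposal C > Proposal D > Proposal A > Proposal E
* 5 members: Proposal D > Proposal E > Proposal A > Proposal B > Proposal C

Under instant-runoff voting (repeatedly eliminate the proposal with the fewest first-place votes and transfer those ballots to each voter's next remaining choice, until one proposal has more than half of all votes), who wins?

Round 1: Proposal A 7, Proposal B 8, Proposal C 0, Proposal D 5, Proposal E 7. Proposal C eliminated.
Round 2: Proposal A 7, Proposal B 8, Proposal D 5, Proposal E 7. Proposal D eliminated.
Round 3: Proposal A 7, Proposal B 8, Proposal E 12. Proposal A eliminated.
Round 4: Proposal B 8, Proposal E 19. Proposal E has a majority (≥14).

Proposal E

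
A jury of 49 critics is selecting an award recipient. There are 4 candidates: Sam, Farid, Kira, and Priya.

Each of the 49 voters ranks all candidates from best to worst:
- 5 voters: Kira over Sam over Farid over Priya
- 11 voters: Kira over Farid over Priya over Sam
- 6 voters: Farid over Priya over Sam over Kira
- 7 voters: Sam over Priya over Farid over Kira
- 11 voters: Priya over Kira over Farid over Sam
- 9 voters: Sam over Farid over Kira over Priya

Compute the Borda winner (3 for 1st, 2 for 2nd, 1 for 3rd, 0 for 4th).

Farid

Sam: 5×2 + 11×0 + 6×1 + 7×3 + 11×0 + 9×3 = 64
Farid: 5×1 + 11×2 + 6×3 + 7×1 + 11×1 + 9×2 = 81
Kira: 5×3 + 11×3 + 6×0 + 7×0 + 11×2 + 9×1 = 79
Priya: 5×0 + 11×1 + 6×2 + 7×2 + 11×3 + 9×0 = 70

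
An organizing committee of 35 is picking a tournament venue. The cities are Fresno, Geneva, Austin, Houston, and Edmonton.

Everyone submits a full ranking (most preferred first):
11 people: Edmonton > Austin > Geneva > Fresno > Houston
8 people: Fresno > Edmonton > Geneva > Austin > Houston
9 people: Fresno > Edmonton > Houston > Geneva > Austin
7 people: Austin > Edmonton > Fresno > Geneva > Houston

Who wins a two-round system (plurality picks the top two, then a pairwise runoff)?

Round 1 first-place votes: Fresno 17, Geneva 0, Austin 7, Houston 0, Edmonton 11. Fresno and Edmonton advance.
Runoff: Fresno is ranked above Edmonton on 17 ballots, Edmonton above Fresno on 18.

Edmonton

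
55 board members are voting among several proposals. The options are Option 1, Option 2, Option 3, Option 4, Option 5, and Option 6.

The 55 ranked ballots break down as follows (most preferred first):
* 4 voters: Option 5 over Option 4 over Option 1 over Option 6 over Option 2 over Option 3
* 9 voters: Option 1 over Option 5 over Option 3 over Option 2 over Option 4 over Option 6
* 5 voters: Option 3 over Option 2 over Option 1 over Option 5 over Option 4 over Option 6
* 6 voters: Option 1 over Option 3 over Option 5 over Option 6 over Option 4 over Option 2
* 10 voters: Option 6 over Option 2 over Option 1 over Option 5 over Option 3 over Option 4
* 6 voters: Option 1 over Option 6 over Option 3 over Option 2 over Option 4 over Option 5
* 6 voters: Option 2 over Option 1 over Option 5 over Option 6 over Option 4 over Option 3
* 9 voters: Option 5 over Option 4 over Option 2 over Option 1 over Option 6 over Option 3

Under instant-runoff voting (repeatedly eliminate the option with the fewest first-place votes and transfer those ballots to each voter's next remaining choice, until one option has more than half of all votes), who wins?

Option 2

Round 1: Option 1 21, Option 2 6, Option 3 5, Option 4 0, Option 5 13, Option 6 10. Option 4 eliminated.
Round 2: Option 1 21, Option 2 6, Option 3 5, Option 5 13, Option 6 10. Option 3 eliminated.
Round 3: Option 1 21, Option 2 11, Option 5 13, Option 6 10. Option 6 eliminated.
Round 4: Option 1 21, Option 2 21, Option 5 13. Option 5 eliminated.
Round 5: Option 1 25, Option 2 30. Option 2 has a majority (≥28).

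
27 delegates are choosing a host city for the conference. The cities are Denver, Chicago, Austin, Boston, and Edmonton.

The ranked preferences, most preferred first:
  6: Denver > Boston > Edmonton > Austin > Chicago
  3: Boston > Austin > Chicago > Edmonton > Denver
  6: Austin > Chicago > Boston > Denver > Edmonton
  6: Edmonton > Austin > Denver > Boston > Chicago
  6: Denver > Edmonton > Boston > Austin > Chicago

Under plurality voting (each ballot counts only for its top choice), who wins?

Denver

First-place votes: Denver 12, Chicago 0, Austin 6, Boston 3, Edmonton 6.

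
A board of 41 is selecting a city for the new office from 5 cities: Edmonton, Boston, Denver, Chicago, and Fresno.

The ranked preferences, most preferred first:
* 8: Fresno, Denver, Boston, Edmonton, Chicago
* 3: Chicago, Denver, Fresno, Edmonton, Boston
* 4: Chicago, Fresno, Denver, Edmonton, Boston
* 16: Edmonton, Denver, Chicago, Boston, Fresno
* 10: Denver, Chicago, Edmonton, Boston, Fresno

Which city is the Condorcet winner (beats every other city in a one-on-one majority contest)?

Denver

Denver vs Edmonton: 25–16
Denver vs Boston: 41–0
Denver vs Chicago: 34–7
Denver vs Fresno: 29–12
Denver beats every other city.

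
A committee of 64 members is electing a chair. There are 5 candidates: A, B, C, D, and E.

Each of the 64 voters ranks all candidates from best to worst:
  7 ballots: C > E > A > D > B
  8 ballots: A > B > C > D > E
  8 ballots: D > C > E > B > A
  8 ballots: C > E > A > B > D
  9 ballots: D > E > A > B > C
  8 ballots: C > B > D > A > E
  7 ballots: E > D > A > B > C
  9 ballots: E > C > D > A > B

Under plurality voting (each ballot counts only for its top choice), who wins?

First-place votes: A 8, B 0, C 23, D 17, E 16.

C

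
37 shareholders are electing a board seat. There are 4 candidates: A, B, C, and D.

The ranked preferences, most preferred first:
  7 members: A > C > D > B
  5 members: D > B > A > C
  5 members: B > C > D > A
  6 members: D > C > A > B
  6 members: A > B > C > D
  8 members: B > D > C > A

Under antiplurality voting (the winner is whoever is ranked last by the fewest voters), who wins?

C

Last-place votes: A 13, B 13, C 5, D 6.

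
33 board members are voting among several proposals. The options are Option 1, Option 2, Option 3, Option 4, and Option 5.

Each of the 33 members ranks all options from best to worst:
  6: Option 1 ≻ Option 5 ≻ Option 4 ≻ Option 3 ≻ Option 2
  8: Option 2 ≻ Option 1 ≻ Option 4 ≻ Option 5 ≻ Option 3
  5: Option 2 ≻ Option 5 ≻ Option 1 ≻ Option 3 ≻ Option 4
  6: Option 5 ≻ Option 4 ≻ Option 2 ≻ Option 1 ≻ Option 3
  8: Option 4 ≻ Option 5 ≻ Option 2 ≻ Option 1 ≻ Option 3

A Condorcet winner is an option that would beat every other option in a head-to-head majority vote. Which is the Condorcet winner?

Option 5

Option 5 vs Option 1: 19–14
Option 5 vs Option 2: 20–13
Option 5 vs Option 3: 33–0
Option 5 vs Option 4: 17–16
Option 5 beats every other option.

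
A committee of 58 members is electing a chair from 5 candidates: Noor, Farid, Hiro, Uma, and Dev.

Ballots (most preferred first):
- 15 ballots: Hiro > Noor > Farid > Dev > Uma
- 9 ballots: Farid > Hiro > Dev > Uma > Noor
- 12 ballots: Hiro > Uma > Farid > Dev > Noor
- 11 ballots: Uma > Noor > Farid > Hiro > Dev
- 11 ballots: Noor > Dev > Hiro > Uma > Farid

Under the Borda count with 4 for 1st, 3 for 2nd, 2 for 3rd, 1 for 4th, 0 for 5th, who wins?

Hiro

Noor: 15×3 + 9×0 + 12×0 + 11×3 + 11×4 = 122
Farid: 15×2 + 9×4 + 12×2 + 11×2 + 11×0 = 112
Hiro: 15×4 + 9×3 + 12×4 + 11×1 + 11×2 = 168
Uma: 15×0 + 9×1 + 12×3 + 11×4 + 11×1 = 100
Dev: 15×1 + 9×2 + 12×1 + 11×0 + 11×3 = 78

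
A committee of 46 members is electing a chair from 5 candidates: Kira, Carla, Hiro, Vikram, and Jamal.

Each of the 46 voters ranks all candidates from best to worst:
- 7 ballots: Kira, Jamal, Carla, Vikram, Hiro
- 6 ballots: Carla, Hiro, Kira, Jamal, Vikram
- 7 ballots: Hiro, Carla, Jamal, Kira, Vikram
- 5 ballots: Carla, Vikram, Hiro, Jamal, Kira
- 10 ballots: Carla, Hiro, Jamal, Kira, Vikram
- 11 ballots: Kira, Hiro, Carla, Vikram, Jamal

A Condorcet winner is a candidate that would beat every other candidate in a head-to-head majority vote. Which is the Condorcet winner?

Carla vs Kira: 28–18
Carla vs Hiro: 28–18
Carla vs Vikram: 46–0
Carla vs Jamal: 39–7
Carla beats every other candidate.

Carla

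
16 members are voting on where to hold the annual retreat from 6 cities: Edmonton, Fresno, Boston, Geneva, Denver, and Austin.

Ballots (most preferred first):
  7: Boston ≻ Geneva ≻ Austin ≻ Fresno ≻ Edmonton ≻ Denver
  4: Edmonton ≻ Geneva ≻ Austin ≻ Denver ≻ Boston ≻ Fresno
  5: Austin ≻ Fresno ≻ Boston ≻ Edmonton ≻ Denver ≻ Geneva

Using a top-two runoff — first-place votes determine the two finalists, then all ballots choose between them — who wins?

Round 1 first-place votes: Edmonton 4, Fresno 0, Boston 7, Geneva 0, Denver 0, Austin 5. Boston and Austin advance.
Runoff: Boston is ranked above Austin on 7 ballots, Austin above Boston on 9.

Austin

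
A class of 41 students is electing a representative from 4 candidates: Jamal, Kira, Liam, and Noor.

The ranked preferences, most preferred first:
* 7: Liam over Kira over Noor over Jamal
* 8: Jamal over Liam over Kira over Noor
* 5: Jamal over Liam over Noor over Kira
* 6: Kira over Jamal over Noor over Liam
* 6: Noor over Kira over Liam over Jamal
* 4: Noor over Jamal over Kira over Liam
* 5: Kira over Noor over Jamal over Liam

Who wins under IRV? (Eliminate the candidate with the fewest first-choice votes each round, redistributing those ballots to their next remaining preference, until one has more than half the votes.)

Round 1: Jamal 13, Kira 11, Liam 7, Noor 10. Liam eliminated.
Round 2: Jamal 13, Kira 18, Noor 10. Noor eliminated.
Round 3: Jamal 17, Kira 24. Kira has a majority (≥21).

Kira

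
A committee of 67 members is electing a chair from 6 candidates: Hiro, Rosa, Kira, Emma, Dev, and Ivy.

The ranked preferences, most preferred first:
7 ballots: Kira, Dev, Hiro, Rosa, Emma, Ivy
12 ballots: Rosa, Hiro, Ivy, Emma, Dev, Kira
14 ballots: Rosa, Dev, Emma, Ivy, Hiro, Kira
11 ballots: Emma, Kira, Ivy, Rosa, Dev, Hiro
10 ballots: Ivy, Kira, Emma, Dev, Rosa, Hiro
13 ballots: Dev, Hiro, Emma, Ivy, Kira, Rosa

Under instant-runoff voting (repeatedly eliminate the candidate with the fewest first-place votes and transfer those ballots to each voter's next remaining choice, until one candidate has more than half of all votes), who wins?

Round 1: Hiro 0, Rosa 26, Kira 7, Emma 11, Dev 13, Ivy 10. Hiro eliminated.
Round 2: Rosa 26, Kira 7, Emma 11, Dev 13, Ivy 10. Kira eliminated.
Round 3: Rosa 26, Emma 11, Dev 20, Ivy 10. Ivy eliminated.
Round 4: Rosa 26, Emma 21, Dev 20. Dev eliminated.
Round 5: Rosa 33, Emma 34. Emma has a majority (≥34).

Emma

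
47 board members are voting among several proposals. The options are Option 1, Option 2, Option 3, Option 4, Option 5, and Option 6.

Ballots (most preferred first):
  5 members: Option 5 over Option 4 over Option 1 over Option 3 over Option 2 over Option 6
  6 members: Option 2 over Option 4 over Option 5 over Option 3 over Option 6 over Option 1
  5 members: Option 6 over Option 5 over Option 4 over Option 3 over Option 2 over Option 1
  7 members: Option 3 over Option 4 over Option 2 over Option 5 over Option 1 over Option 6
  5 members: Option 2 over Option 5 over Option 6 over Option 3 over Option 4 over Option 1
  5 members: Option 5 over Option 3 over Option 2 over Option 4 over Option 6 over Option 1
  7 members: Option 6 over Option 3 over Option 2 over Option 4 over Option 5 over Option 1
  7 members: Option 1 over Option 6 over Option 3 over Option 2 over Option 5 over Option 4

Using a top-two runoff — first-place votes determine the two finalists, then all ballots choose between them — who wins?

Round 1 first-place votes: Option 1 7, Option 2 11, Option 3 7, Option 4 0, Option 5 10, Option 6 12. Option 6 and Option 2 advance.
Runoff: Option 6 is ranked above Option 2 on 19 ballots, Option 2 above Option 6 on 28.

Option 2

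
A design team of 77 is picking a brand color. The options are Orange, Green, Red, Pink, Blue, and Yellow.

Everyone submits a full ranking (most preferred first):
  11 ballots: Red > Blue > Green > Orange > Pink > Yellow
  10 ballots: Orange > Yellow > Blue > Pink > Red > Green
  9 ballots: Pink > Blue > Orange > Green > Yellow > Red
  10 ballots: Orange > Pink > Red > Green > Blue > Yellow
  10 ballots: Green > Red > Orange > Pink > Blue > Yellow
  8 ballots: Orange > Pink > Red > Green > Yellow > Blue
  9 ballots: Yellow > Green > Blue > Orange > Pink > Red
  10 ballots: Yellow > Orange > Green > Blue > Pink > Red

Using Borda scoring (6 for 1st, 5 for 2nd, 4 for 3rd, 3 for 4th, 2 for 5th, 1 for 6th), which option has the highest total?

Orange: 11×3 + 10×6 + 9×4 + 10×6 + 10×4 + 8×6 + 9×3 + 10×5 = 354
Green: 11×4 + 10×1 + 9×3 + 10×3 + 10×6 + 8×3 + 9×5 + 10×4 = 280
Red: 11×6 + 10×2 + 9×1 + 10×4 + 10×5 + 8×4 + 9×1 + 10×1 = 236
Pink: 11×2 + 10×3 + 9×6 + 10×5 + 10×3 + 8×5 + 9×2 + 10×2 = 264
Blue: 11×5 + 10×4 + 9×5 + 10×2 + 10×2 + 8×1 + 9×4 + 10×3 = 254
Yellow: 11×1 + 10×5 + 9×2 + 10×1 + 10×1 + 8×2 + 9×6 + 10×6 = 229

Orange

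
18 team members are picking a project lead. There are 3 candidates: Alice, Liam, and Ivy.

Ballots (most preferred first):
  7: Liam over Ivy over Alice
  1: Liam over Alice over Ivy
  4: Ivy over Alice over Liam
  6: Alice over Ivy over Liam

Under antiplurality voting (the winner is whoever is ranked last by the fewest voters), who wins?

Last-place votes: Alice 7, Liam 10, Ivy 1.

Ivy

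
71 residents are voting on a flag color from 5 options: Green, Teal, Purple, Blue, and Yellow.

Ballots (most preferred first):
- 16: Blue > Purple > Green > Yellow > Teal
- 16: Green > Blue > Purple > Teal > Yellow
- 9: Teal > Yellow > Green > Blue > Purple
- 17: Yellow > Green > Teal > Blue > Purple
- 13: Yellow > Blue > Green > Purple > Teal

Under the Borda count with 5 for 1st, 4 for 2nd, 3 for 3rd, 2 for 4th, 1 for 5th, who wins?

Green: 16×3 + 16×5 + 9×3 + 17×4 + 13×3 = 262
Teal: 16×1 + 16×2 + 9×5 + 17×3 + 13×1 = 157
Purple: 16×4 + 16×3 + 9×1 + 17×1 + 13×2 = 164
Blue: 16×5 + 16×4 + 9×2 + 17×2 + 13×4 = 248
Yellow: 16×2 + 16×1 + 9×4 + 17×5 + 13×5 = 234

Green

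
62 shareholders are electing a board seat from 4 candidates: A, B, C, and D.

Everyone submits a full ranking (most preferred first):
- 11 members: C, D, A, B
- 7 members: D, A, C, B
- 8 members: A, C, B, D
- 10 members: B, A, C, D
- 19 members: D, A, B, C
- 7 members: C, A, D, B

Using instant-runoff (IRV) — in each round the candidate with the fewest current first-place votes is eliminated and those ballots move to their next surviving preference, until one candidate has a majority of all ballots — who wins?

Round 1: A 8, B 10, C 18, D 26. A eliminated.
Round 2: B 10, C 26, D 26. B eliminated.
Round 3: C 36, D 26. C has a majority (≥32).

C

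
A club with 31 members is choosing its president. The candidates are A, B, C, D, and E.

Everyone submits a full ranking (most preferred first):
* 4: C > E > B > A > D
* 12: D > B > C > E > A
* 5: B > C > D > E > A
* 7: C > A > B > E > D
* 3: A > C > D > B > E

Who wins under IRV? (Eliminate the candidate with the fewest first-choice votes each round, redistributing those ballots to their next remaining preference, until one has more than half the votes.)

C

Round 1: A 3, B 5, C 11, D 12, E 0. E eliminated.
Round 2: A 3, B 5, C 11, D 12. A eliminated.
Round 3: B 5, C 14, D 12. B eliminated.
Round 4: C 19, D 12. C has a majority (≥16).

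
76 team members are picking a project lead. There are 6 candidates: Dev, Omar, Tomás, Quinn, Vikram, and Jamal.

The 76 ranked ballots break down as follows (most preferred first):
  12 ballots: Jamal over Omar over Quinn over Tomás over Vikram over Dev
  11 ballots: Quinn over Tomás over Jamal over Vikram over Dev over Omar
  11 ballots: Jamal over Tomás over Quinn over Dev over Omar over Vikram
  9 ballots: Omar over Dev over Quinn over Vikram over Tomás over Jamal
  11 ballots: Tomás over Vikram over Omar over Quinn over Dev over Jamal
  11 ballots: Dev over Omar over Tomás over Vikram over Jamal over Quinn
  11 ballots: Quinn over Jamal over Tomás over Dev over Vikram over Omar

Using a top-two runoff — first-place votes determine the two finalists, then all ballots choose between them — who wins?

Round 1 first-place votes: Dev 11, Omar 9, Tomás 11, Quinn 22, Vikram 0, Jamal 23. Jamal and Quinn advance.
Runoff: Jamal is ranked above Quinn on 34 ballots, Quinn above Jamal on 42.

Quinn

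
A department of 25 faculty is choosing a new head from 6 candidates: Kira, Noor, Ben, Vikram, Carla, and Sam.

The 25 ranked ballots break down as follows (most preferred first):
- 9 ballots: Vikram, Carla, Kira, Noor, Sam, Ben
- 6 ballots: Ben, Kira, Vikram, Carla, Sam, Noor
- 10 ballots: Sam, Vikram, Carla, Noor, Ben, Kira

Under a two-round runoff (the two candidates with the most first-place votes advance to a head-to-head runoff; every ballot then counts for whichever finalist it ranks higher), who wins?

Vikram

Round 1 first-place votes: Kira 0, Noor 0, Ben 6, Vikram 9, Carla 0, Sam 10. Sam and Vikram advance.
Runoff: Sam is ranked above Vikram on 10 ballots, Vikram above Sam on 15.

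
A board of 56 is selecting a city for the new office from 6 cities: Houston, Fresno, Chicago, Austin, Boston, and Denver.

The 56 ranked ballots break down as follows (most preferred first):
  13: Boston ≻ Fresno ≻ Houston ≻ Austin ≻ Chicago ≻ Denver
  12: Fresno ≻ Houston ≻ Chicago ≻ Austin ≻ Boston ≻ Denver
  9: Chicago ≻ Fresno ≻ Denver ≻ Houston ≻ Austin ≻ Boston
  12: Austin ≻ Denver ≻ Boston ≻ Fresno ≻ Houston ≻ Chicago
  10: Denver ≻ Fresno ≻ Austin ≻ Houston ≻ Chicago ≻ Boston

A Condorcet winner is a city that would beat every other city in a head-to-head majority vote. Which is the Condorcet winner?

Fresno

Fresno vs Houston: 56–0
Fresno vs Chicago: 47–9
Fresno vs Austin: 44–12
Fresno vs Boston: 31–25
Fresno vs Denver: 34–22
Fresno beats every other city.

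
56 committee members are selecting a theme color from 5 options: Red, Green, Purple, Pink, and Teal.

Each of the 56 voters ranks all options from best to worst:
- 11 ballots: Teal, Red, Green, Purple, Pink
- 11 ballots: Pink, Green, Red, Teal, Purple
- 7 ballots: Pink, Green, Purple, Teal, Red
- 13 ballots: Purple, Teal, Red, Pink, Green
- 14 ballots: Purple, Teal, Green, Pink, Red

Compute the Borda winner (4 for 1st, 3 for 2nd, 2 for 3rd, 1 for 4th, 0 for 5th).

Red: 11×3 + 11×2 + 7×0 + 13×2 + 14×0 = 81
Green: 11×2 + 11×3 + 7×3 + 13×0 + 14×2 = 104
Purple: 11×1 + 11×0 + 7×2 + 13×4 + 14×4 = 133
Pink: 11×0 + 11×4 + 7×4 + 13×1 + 14×1 = 99
Teal: 11×4 + 11×1 + 7×1 + 13×3 + 14×3 = 143

Teal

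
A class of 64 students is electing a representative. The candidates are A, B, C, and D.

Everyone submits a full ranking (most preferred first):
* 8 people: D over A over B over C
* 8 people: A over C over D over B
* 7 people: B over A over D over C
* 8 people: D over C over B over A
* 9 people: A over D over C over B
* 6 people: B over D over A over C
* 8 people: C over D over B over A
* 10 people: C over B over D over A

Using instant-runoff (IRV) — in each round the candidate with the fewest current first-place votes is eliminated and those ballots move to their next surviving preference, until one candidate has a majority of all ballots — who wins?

D

Round 1: A 17, B 13, C 18, D 16. B eliminated.
Round 2: A 24, C 18, D 22. C eliminated.
Round 3: A 24, D 40. D has a majority (≥33).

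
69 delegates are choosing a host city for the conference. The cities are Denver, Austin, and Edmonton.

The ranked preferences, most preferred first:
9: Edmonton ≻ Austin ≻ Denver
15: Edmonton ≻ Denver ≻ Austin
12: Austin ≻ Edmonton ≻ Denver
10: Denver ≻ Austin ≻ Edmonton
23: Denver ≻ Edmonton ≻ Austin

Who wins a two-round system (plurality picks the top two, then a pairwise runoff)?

Round 1 first-place votes: Denver 33, Austin 12, Edmonton 24. Denver and Edmonton advance.
Runoff: Denver is ranked above Edmonton on 33 ballots, Edmonton above Denver on 36.

Edmonton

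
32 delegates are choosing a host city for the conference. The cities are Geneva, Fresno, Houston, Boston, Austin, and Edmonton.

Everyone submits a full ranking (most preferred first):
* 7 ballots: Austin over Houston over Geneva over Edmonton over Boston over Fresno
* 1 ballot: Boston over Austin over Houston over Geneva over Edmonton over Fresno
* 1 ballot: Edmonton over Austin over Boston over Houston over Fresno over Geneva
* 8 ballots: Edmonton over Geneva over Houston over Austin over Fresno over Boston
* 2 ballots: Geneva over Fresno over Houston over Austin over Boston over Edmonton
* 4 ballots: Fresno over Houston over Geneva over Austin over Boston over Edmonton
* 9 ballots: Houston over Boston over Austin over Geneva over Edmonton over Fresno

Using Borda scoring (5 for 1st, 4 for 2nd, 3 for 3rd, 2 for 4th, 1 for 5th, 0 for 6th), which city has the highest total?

Houston

Geneva: 7×3 + 1×2 + 1×0 + 8×4 + 2×5 + 4×3 + 9×2 = 95
Fresno: 7×0 + 1×0 + 1×1 + 8×1 + 2×4 + 4×5 + 9×0 = 37
Houston: 7×4 + 1×3 + 1×2 + 8×3 + 2×3 + 4×4 + 9×5 = 124
Boston: 7×1 + 1×5 + 1×3 + 8×0 + 2×1 + 4×1 + 9×4 = 57
Austin: 7×5 + 1×4 + 1×4 + 8×2 + 2×2 + 4×2 + 9×3 = 98
Edmonton: 7×2 + 1×1 + 1×5 + 8×5 + 2×0 + 4×0 + 9×1 = 69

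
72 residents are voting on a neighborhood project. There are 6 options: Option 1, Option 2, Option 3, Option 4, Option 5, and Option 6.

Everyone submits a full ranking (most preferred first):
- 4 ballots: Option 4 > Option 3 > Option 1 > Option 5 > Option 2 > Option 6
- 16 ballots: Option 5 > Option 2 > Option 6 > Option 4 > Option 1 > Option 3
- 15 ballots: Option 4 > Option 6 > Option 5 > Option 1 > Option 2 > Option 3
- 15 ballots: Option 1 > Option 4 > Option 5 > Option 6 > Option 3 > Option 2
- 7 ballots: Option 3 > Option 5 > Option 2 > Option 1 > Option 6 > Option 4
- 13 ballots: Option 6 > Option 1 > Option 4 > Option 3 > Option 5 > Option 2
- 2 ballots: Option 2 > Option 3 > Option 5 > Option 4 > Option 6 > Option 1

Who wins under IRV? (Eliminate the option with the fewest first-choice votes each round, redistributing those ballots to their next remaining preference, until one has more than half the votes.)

Round 1: Option 1 15, Option 2 2, Option 3 7, Option 4 19, Option 5 16, Option 6 13. Option 2 eliminated.
Round 2: Option 1 15, Option 3 9, Option 4 19, Option 5 16, Option 6 13. Option 3 eliminated.
Round 3: Option 1 15, Option 4 19, Option 5 25, Option 6 13. Option 6 eliminated.
Round 4: Option 1 28, Option 4 19, Option 5 25. Option 4 eliminated.
Round 5: Option 1 32, Option 5 40. Option 5 has a majority (≥37).

Option 5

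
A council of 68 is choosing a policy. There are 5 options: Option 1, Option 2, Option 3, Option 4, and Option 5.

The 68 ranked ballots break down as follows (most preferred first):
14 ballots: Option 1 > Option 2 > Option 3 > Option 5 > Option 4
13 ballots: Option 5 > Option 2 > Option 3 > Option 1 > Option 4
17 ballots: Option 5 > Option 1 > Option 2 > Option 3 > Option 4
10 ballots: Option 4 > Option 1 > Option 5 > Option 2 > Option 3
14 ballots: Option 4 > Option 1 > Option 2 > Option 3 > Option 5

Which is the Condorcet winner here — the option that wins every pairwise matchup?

Option 1

Option 1 vs Option 2: 55–13
Option 1 vs Option 3: 55–13
Option 1 vs Option 4: 44–24
Option 1 vs Option 5: 38–30
Option 1 beats every other option.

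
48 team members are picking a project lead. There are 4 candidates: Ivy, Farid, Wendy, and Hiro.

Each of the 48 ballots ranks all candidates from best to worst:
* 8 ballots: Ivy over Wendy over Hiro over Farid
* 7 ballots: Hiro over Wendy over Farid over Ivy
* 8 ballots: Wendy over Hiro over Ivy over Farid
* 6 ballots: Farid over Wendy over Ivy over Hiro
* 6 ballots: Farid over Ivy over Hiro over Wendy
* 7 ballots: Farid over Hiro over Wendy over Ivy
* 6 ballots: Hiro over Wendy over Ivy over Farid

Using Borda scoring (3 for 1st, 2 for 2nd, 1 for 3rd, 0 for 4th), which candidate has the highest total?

Ivy: 8×3 + 7×0 + 8×1 + 6×1 + 6×2 + 7×0 + 6×1 = 56
Farid: 8×0 + 7×1 + 8×0 + 6×3 + 6×3 + 7×3 + 6×0 = 64
Wendy: 8×2 + 7×2 + 8×3 + 6×2 + 6×0 + 7×1 + 6×2 = 85
Hiro: 8×1 + 7×3 + 8×2 + 6×0 + 6×1 + 7×2 + 6×3 = 83

Wendy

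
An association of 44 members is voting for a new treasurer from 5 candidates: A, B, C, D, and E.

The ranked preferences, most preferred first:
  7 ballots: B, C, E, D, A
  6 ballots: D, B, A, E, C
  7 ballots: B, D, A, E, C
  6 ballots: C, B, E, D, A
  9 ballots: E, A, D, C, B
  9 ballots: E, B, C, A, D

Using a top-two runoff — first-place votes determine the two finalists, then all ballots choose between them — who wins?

B

Round 1 first-place votes: A 0, B 14, C 6, D 6, E 18. E and B advance.
Runoff: E is ranked above B on 18 ballots, B above E on 26.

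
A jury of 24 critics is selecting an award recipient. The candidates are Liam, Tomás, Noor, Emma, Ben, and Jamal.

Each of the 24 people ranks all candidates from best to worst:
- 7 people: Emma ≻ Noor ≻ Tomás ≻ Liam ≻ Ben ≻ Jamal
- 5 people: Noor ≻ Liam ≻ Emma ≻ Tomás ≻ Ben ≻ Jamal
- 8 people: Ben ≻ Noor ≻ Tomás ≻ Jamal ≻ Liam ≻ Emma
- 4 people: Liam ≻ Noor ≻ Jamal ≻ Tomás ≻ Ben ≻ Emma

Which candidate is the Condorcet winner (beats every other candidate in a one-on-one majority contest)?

Noor

Noor vs Liam: 20–4
Noor vs Tomás: 24–0
Noor vs Emma: 17–7
Noor vs Ben: 16–8
Noor vs Jamal: 24–0
Noor beats every other candidate.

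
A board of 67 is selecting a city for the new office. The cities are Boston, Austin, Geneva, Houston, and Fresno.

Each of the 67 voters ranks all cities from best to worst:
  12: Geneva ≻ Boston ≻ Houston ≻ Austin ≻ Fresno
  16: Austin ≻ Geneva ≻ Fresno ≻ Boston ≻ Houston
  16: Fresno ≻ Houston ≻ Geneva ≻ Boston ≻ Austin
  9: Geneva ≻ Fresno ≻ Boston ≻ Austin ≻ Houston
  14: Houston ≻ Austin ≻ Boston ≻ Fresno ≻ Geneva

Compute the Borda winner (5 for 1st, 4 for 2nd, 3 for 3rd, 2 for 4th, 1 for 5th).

Geneva

Boston: 12×4 + 16×2 + 16×2 + 9×3 + 14×3 = 181
Austin: 12×2 + 16×5 + 16×1 + 9×2 + 14×4 = 194
Geneva: 12×5 + 16×4 + 16×3 + 9×5 + 14×1 = 231
Houston: 12×3 + 16×1 + 16×4 + 9×1 + 14×5 = 195
Fresno: 12×1 + 16×3 + 16×5 + 9×4 + 14×2 = 204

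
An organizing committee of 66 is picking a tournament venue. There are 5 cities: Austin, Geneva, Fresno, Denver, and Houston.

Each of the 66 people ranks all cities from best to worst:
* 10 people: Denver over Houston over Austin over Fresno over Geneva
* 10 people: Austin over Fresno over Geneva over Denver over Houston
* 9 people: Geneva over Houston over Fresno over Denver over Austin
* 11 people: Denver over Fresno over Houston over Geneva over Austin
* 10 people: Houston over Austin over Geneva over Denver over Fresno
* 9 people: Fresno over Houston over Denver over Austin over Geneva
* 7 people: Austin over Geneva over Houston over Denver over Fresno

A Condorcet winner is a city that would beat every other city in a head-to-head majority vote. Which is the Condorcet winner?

Houston vs Austin: 49–17
Houston vs Geneva: 40–26
Houston vs Fresno: 36–30
Houston vs Denver: 35–31
Houston beats every other city.

Houston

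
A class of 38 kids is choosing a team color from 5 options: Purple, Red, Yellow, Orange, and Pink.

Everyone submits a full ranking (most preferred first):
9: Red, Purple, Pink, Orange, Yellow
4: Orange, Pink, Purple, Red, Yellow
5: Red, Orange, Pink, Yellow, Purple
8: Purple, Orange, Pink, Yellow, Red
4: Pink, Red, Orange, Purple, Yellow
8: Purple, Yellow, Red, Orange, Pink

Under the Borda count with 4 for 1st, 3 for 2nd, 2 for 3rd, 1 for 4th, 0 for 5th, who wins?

Purple: 9×3 + 4×2 + 5×0 + 8×4 + 4×1 + 8×4 = 103
Red: 9×4 + 4×1 + 5×4 + 8×0 + 4×3 + 8×2 = 88
Yellow: 9×0 + 4×0 + 5×1 + 8×1 + 4×0 + 8×3 = 37
Orange: 9×1 + 4×4 + 5×3 + 8×3 + 4×2 + 8×1 = 80
Pink: 9×2 + 4×3 + 5×2 + 8×2 + 4×4 + 8×0 = 72

Purple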